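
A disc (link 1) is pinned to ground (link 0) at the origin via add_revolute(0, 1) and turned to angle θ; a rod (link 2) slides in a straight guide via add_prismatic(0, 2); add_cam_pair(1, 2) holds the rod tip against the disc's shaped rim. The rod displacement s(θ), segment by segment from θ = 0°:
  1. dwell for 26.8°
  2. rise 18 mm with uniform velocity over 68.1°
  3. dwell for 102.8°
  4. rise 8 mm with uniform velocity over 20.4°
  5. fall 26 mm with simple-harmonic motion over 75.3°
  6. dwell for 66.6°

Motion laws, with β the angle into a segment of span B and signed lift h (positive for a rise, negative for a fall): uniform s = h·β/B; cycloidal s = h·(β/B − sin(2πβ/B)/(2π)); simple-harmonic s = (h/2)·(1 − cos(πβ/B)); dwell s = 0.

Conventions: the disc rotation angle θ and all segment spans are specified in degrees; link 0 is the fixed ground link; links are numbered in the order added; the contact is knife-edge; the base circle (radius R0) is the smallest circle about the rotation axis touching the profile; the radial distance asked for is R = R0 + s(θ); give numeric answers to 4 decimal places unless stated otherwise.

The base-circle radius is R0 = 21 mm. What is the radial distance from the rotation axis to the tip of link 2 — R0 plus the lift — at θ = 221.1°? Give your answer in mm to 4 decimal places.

segment 1 (0° to 26.8°, dwell): s unchanged at 0.0000
segment 2 (26.8° to 94.9°, uniform, h = 18) is passed completely: s = 0.0000 + (18) = 18.0000
segment 3 (94.9° to 197.7°, dwell): s unchanged at 18.0000
segment 4 (197.7° to 218.1°, uniform, h = 8) is passed completely: s = 18.0000 + (8) = 26.0000
θ = 221.1° falls in segment 5 (218.1° to 293.4°, simple-harmonic, h = -26): β = 221.1 − 218.1 = 3°, B = 75.3°; Δs = -26/2·(1 − cos(π·0.0398)) = -0.1017; s = 26.0000 − 0.1017 = 25.8983
R = R0 + s = 21 + 25.8983 = 46.8983

46.8983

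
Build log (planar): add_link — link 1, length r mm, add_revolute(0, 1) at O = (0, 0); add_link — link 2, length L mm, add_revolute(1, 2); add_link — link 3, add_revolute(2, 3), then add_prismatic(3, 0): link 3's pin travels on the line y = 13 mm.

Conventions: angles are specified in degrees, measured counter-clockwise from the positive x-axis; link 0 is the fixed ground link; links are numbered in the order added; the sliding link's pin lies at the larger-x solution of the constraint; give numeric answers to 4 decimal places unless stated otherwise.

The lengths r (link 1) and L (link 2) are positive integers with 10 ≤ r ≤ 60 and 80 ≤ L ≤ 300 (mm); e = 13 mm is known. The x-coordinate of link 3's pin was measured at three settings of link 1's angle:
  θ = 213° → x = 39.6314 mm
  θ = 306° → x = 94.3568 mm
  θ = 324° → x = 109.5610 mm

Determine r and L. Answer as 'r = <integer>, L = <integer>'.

constraint per measurement: (x − r cos θ)² + (r sin θ − e)² = L²
subtracting the θ₁ and θ₂ equations cancels the r² and L² terms:
r = (x₁² − x₂²) / (2[(x₁cos θ₁ + e sin θ₁) − (x₂cos θ₂ + e sin θ₂)]) = 43.0000 → r = 43
L² = (x₁ − r cos θ₁)² + (r sin θ₁ − e)² = 7055.9955 → L = 84.0000 → L = 84
check at θ₃=324°: x = 109.5610 (printed 109.5610) ✓

r = 43, L = 84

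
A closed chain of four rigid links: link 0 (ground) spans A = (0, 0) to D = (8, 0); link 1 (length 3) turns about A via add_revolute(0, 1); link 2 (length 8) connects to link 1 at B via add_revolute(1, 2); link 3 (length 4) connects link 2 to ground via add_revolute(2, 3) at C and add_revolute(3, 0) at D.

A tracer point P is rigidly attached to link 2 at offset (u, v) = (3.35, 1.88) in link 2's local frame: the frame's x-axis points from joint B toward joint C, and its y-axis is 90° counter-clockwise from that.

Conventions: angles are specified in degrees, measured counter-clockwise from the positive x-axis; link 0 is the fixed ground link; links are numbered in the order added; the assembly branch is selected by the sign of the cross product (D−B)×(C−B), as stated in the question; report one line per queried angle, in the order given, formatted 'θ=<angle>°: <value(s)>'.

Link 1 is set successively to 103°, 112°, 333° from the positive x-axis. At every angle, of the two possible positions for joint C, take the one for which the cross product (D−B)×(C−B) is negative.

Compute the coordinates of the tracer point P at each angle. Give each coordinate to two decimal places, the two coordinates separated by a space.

A=(0,0), D=(8.00,0)
θ=103°: B = A + 3.00·(cos103°, sin103°) = (-0.6749, 2.9231)
θ=103°: |BD| = 9.1541
θ=103°: circle(B,8.00) ∩ circle(D,4.00): a=7.1988, h=3.4895
θ=103°:   candidates: C₊=(7.2614,3.9312) cross=31.944; C₋=(5.0328,-2.6825) cross=-31.944
θ=103°:   branch - wants cross < 0 → take C=(5.0328,-2.6825) (cross=-31.944)
θ=103°: ex = (C−B)/|BC| = (0.7135,-0.7007); ey = (0.7007,0.7135)
θ=103°: P = B + 3.35·ex + 1.88·ey = (3.0325,1.9171)
θ=112°: B = A + 3.00·(cos112°, sin112°) = (-1.1238, 2.7816)
θ=112°: |BD| = 9.5384
θ=112°: circle(B,8.00) ∩ circle(D,4.00): a=7.2853, h=3.3051
θ=112°:   candidates: C₊=(6.8087,3.8185) cross=31.525; C₋=(4.8810,-2.5044) cross=-31.525
θ=112°:   branch - wants cross < 0 → take C=(4.8810,-2.5044) (cross=-31.525)
θ=112°: ex = (C−B)/|BC| = (0.7506,-0.6607); ey = (0.6607,0.7506)
θ=112°: P = B + 3.35·ex + 1.88·ey = (2.6329,1.9792)
θ=333°: B = A + 3.00·(cos333°, sin333°) = (2.6730, -1.3620)
θ=333°: |BD| = 5.4983
θ=333°: circle(B,8.00) ∩ circle(D,4.00): a=7.1141, h=3.6591
θ=333°:   candidates: C₊=(8.6590,3.9453) cross=20.119; C₋=(10.4718,-3.1449) cross=-20.119
θ=333°:   branch - wants cross < 0 → take C=(10.4718,-3.1449) (cross=-20.119)
θ=333°: ex = (C−B)/|BC| = (0.9749,-0.2229); ey = (0.2229,0.9749)
θ=333°: P = B + 3.35·ex + 1.88·ey = (6.3577,-0.2758)

θ=103°: 3.03 1.92
θ=112°: 2.63 1.98
θ=333°: 6.36 -0.28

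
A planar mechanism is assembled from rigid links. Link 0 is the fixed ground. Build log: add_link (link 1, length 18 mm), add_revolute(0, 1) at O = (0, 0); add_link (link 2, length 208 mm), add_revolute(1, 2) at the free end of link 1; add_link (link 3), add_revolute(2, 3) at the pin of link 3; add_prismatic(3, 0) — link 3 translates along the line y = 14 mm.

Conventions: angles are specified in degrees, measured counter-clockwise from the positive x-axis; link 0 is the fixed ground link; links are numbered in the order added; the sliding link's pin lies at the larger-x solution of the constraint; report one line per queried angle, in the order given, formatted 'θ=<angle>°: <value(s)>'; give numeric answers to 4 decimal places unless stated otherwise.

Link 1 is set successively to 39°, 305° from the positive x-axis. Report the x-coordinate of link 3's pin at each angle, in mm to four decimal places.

geometry: r = 18 mm, L = 208 mm, e = 14 mm
θ=39°: crank pin P = (r cos θ, r sin θ) = (13.988627, 11.327767)
θ=39°: h = r sin θ − e = 11.327767 − 14 = -2.672233
θ=39°: x = r cos θ + √(L² − h²) = 13.988627 + 207.982834 = 221.971461
θ=305°: crank pin P = (r cos θ, r sin θ) = (10.324376, -14.744737)
θ=305°: h = r sin θ − e = -14.744737 − 14 = -28.744737
θ=305°: x = r cos θ + √(L² − h²) = 10.324376 + 206.004224 = 216.328599

θ=39°: 221.9715
θ=305°: 216.3286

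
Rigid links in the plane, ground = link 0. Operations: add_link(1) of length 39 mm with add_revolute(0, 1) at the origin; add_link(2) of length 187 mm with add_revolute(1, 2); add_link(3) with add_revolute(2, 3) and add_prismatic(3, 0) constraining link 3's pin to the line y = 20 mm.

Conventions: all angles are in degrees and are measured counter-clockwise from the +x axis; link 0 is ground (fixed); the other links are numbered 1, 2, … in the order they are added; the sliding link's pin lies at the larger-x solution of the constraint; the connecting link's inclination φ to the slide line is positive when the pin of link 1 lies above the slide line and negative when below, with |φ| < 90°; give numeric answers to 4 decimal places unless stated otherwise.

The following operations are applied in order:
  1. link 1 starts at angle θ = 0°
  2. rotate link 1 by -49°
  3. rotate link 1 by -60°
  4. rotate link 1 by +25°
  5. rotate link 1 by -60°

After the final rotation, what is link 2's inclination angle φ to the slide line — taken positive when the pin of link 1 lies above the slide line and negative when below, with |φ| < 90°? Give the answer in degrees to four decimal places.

geometry: r = 39 mm, L = 187 mm, e = 20 mm; θ starts at 0°
rotate link 1 by -49°: θ ← 0° -49° = -49°
rotate link 1 by -60°: θ ← -49° -60° = -109°
rotate link 1 by +25°: θ ← -109° +25° = -84°
rotate link 1 by -60°: θ ← -84° -60° = -144°
h = r sin θ − e = -22.923625 − 20 = -42.923625
sin φ = h / L = -42.923625 / 187 = -0.22953810
φ = arcsin(-0.22953810) = -13.269879°

-13.2699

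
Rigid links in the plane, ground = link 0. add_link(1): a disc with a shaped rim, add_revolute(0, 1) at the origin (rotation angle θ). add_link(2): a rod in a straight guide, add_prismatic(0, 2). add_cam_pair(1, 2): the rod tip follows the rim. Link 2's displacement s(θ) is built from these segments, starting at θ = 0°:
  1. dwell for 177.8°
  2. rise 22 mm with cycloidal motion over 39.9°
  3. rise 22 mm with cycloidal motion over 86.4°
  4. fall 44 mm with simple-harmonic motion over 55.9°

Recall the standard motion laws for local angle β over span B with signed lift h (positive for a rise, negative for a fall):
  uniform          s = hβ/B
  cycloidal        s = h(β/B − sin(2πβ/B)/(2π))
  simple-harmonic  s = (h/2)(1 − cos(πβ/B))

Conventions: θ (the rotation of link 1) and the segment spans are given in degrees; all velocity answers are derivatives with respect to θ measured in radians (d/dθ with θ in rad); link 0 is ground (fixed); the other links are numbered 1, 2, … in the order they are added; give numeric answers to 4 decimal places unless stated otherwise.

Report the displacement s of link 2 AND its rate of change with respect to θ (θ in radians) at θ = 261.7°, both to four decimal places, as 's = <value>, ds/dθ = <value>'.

segment 1 (0° to 177.8°, dwell): s unchanged at 0.0000
segment 2 (177.8° to 217.7°, cycloidal, h = 22) is passed completely: s = 0.0000 + (22) = 22.0000
θ = 261.7° falls in segment 3 (217.7° to 304.1°, cycloidal, h = 22): β = 261.7 − 217.7 = 44°, B = 86.4°; Δs = 22·(0.5093 − sin(2π·0.5093)/(2π)) = 11.4073; s = 22.0000 + 11.4073 = 33.4073
velocity in seg [217.7°–304.1°] (cycloidal), θ in radians: β = 44° = 0.7679 rad, B = 86.4° = 1.5080 rad; ds/dθ = (h/B)(1 − cos(2πβ/B)) = (22/1.5080)(1 − cos(2π·0.5093)) = 29.153724 mm/rad

s = 33.4073, ds/dθ = 29.1537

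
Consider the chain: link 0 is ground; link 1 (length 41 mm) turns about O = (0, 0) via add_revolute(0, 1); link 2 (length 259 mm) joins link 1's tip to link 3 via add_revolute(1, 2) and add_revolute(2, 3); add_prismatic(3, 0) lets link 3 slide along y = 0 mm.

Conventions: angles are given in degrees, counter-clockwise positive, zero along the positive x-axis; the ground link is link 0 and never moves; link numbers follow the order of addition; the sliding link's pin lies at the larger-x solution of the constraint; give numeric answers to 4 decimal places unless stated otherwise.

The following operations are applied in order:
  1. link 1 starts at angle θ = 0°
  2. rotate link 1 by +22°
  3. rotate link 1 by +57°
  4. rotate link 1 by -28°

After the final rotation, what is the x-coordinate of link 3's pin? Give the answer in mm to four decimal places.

geometry: r = 41 mm, L = 259 mm, e = 0 mm; θ starts at 0°
rotate link 1 by +22°: θ ← 0° +22° = 22°
rotate link 1 by +57°: θ ← 22° +57° = 79°
rotate link 1 by -28°: θ ← 79° -28° = 51°
crank pin P = (r cos θ, r sin θ) = (25.802136, 31.862984)
h = r sin θ − e = 31.862984 − 0 = 31.862984
x = r cos θ + √(L² − h²) = 25.802136 + 257.032586 = 282.834722

282.8347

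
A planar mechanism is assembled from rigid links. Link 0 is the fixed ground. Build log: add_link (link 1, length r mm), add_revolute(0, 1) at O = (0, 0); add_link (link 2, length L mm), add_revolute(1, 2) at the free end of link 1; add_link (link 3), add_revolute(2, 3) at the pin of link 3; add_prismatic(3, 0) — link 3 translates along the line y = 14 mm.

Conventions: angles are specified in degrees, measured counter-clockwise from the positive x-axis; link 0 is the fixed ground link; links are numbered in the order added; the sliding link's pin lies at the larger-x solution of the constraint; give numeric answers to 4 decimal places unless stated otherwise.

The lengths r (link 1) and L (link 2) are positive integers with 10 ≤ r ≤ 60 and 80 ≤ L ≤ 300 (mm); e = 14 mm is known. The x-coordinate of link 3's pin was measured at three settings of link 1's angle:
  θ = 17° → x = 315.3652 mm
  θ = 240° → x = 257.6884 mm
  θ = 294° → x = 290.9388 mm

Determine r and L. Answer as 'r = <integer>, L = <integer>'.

constraint per measurement: (x − r cos θ)² + (r sin θ − e)² = L²
subtracting the θ₁ and θ₂ equations cancels the r² and L² terms:
r = (x₁² − x₂²) / (2[(x₁cos θ₁ + e sin θ₁) − (x₂cos θ₂ + e sin θ₂)]) = 37.0000 → r = 37
L² = (x₁ − r cos θ₁)² + (r sin θ₁ − e)² = 78400.0045 → L = 280.0000 → L = 280
check at θ₃=294°: x = 290.9388 (printed 290.9388) ✓

r = 37, L = 280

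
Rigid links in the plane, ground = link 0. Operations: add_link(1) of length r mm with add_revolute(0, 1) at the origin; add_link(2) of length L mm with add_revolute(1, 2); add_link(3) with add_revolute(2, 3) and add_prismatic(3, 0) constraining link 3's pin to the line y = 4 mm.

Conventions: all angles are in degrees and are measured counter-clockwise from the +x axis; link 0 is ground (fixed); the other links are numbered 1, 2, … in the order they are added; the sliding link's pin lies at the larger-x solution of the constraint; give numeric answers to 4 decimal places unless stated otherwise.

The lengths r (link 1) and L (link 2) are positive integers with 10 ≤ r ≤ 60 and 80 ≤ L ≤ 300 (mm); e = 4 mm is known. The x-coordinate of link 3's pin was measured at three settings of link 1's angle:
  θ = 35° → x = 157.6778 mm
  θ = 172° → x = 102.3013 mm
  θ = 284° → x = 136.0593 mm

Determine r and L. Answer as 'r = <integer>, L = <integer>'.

constraint per measurement: (x − r cos θ)² + (r sin θ − e)² = L²
subtracting the θ₁ and θ₂ equations cancels the r² and L² terms:
r = (x₁² − x₂²) / (2[(x₁cos θ₁ + e sin θ₁) − (x₂cos θ₂ + e sin θ₂)]) = 31.0000 → r = 31
L² = (x₁ − r cos θ₁)² + (r sin θ₁ − e)² = 17688.9919 → L = 133.0000 → L = 133
check at θ₃=284°: x = 136.0593 (printed 136.0593) ✓

r = 31, L = 133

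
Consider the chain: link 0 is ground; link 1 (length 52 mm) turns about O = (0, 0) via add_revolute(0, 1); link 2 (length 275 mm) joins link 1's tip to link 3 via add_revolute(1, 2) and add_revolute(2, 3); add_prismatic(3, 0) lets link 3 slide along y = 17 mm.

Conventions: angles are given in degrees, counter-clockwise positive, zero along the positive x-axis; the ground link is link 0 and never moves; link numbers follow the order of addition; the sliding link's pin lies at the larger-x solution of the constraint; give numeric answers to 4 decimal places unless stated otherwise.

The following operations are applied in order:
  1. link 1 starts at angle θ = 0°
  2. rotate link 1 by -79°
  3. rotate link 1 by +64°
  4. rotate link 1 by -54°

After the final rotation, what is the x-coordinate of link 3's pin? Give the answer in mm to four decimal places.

geometry: r = 52 mm, L = 275 mm, e = 17 mm; θ starts at 0°
rotate link 1 by -79°: θ ← 0° -79° = -79°
rotate link 1 by +64°: θ ← -79° +64° = -15°
rotate link 1 by -54°: θ ← -15° -54° = -69°
crank pin P = (r cos θ, r sin θ) = (18.635133, -48.546182)
h = r sin θ − e = -48.546182 − 17 = -65.546182
x = r cos θ + √(L² − h²) = 18.635133 + 267.074330 = 285.709464

285.7095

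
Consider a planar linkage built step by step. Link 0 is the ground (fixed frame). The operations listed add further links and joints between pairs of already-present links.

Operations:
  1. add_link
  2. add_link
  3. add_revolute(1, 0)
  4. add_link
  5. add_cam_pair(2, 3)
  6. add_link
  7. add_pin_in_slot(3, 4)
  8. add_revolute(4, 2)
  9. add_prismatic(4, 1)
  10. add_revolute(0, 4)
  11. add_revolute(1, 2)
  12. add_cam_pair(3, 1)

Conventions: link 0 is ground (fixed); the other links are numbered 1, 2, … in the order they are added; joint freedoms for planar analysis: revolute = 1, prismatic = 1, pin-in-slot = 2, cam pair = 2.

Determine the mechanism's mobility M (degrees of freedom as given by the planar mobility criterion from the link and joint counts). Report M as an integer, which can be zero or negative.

(L,J1,J2)=(1,0,0); link0 fixed
link1: (2,0,0)
link2: (3,0,0)
R 1-0 [J1]: (3,1,0)
link3: (4,1,0)
C 2-3 [J2]: (4,1,1)
link4: (5,1,1)
PS 3-4 [J2]: (5,1,2)
R 4-2 [J1]: (5,2,2)
P 4-1 [J1]: (5,3,2)
R 0-4 [J1]: (5,4,2)
R 1-2 [J1]: (5,5,2)
C 3-1 [J2]: (5,5,3)
Grübler: 3·4 − 2·5 − 3 = -1

M = -1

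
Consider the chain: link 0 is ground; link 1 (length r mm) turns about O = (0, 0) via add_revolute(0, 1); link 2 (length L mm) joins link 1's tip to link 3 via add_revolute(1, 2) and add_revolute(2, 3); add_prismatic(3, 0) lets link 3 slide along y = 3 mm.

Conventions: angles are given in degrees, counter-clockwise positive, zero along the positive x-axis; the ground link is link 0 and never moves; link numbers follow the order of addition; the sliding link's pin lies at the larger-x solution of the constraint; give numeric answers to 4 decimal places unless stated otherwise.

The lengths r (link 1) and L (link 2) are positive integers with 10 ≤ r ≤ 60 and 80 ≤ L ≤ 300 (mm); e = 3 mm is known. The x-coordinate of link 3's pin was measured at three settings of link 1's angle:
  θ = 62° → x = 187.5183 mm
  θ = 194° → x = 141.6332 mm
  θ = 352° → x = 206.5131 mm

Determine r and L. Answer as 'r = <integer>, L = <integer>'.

constraint per measurement: (x − r cos θ)² + (r sin θ − e)² = L²
subtracting the θ₁ and θ₂ equations cancels the r² and L² terms:
r = (x₁² − x₂²) / (2[(x₁cos θ₁ + e sin θ₁) − (x₂cos θ₂ + e sin θ₂)]) = 33.0001 → r = 33
L² = (x₁ − r cos θ₁)² + (r sin θ₁ − e)² = 30276.0116 → L = 174.0000 → L = 174
check at θ₃=352°: x = 206.5131 (printed 206.5131) ✓

r = 33, L = 174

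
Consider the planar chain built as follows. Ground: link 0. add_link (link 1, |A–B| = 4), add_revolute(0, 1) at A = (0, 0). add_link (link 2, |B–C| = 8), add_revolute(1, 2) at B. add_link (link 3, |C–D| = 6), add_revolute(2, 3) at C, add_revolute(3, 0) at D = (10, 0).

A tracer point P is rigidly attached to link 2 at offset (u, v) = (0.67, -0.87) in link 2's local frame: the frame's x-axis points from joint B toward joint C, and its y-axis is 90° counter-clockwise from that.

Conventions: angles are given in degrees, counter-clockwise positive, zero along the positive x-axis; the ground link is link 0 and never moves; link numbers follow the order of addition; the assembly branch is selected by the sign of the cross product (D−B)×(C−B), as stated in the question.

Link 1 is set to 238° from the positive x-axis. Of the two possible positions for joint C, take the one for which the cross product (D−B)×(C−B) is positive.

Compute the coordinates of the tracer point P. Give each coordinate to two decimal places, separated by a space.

A=(0,0), D=(10.00,0)
B = A + 4.00·(cos238°, sin238°) = (-2.1197, -3.3922)
|BD| = 12.5854
circle(B,8.00) ∩ circle(D,6.00): a=7.4051, h=3.0272
  candidates: C₊=(4.1954,1.5189) cross=38.099; C₋=(5.8273,-4.3115) cross=-38.099
  branch + wants cross > 0 → take C=(4.1954,1.5189) (cross=38.099)
ex = (C−B)/|BC| = (0.7894,0.6139); ey = (-0.6139,0.7894)
P = B + 0.67·ex + -0.87·ey = (-1.0567,-3.6677)

-1.06 -3.67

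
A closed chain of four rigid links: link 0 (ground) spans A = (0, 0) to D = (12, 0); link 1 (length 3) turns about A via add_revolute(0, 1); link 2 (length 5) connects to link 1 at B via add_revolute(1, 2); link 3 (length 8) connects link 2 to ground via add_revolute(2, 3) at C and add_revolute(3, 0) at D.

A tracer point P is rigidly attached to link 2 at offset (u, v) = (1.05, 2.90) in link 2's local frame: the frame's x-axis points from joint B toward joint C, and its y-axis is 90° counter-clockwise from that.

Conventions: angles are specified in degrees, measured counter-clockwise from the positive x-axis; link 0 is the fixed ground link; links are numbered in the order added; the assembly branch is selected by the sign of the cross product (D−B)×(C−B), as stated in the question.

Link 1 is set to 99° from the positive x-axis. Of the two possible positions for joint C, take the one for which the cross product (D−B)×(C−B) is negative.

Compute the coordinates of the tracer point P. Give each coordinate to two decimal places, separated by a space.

A=(0,0), D=(12.00,0)
B = A + 3.00·(cos99°, sin99°) = (-0.4693, 2.9631)
|BD| = 12.8165
circle(B,5.00) ∩ circle(D,8.00): a=4.8868, h=1.0580
  candidates: C₊=(4.5297,2.8626) cross=13.559; C₋=(4.0405,0.8040) cross=-13.559
  branch - wants cross < 0 → take C=(4.0405,0.8040) (cross=-13.559)
ex = (C−B)/|BC| = (0.9020,-0.4318); ey = (0.4318,0.9020)
P = B + 1.05·ex + 2.90·ey = (1.7300,5.1253)

1.73 5.13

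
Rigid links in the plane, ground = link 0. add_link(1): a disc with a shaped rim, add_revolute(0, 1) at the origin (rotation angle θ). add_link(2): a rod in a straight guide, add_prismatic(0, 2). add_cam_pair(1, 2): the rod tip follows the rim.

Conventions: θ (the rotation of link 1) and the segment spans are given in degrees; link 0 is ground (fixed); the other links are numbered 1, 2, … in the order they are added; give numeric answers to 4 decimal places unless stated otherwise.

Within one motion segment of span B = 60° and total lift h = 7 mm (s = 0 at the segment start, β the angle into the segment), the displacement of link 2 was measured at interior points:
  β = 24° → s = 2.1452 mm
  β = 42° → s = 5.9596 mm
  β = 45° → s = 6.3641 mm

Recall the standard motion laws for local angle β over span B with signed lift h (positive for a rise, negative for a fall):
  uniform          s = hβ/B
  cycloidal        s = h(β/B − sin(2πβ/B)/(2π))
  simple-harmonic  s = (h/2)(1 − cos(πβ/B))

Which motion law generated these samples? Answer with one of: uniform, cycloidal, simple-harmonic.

candidates at β/B = r: uniform s = h·r (linear in β); cycloidal s = h·(r − sin(2πr)/(2π)); simple-harmonic s = (h/2)(1 − cos(πr))
β=24°: printed 2.1452 | uniform 2.8000, cycloidal 2.1452, simple-harmonic 2.4184
β=42°: printed 5.9596 | uniform 4.9000, cycloidal 5.9596, simple-harmonic 5.5572
β=45°: printed 6.3641 | uniform 5.2500, cycloidal 6.3641, simple-harmonic 5.9749
only one law matches every sample → cycloidal

cycloidal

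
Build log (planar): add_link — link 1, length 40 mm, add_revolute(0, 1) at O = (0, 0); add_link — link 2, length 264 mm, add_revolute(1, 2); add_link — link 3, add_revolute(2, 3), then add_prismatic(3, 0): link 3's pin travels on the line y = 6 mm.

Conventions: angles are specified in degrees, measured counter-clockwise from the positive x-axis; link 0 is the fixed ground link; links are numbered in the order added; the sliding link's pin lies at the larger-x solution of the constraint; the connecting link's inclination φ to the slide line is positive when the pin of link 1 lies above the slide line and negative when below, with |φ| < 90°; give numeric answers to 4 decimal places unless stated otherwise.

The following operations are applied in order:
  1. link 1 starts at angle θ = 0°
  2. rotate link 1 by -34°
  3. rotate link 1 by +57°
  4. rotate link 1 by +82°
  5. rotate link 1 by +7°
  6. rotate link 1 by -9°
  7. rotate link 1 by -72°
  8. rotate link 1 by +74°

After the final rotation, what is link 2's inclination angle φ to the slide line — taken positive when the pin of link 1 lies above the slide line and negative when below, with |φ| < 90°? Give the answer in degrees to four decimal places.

geometry: r = 40 mm, L = 264 mm, e = 6 mm; θ starts at 0°
rotate link 1 by -34°: θ ← 0° -34° = -34°
rotate link 1 by +57°: θ ← -34° +57° = 23°
rotate link 1 by +82°: θ ← 23° +82° = 105°
rotate link 1 by +7°: θ ← 105° +7° = 112°
rotate link 1 by -9°: θ ← 112° -9° = 103°
rotate link 1 by -72°: θ ← 103° -72° = 31°
rotate link 1 by +74°: θ ← 31° +74° = 105°
h = r sin θ − e = 38.637033 − 6 = 32.637033
sin φ = h / L = 32.637033 / 264 = 0.12362513
φ = arcsin(0.12362513) = 7.101365°

7.1014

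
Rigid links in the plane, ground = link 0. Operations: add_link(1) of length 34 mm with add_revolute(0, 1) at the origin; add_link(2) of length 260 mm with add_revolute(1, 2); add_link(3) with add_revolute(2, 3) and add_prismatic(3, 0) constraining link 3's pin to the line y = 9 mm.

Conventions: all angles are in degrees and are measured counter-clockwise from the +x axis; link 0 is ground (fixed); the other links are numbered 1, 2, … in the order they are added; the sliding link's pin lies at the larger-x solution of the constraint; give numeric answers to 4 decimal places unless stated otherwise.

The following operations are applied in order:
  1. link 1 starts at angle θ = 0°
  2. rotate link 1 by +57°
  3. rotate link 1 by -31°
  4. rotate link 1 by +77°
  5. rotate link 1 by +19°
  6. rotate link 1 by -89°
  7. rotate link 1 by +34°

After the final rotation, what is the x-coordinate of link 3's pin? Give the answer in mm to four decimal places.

geometry: r = 34 mm, L = 260 mm, e = 9 mm; θ starts at 0°
rotate link 1 by +57°: θ ← 0° +57° = 57°
rotate link 1 by -31°: θ ← 57° -31° = 26°
rotate link 1 by +77°: θ ← 26° +77° = 103°
rotate link 1 by +19°: θ ← 103° +19° = 122°
rotate link 1 by -89°: θ ← 122° -89° = 33°
rotate link 1 by +34°: θ ← 33° +34° = 67°
crank pin P = (r cos θ, r sin θ) = (13.284858, 31.297165)
h = r sin θ − e = 31.297165 − 9 = 22.297165
x = r cos θ + √(L² − h²) = 13.284858 + 259.042152 = 272.327010

272.3270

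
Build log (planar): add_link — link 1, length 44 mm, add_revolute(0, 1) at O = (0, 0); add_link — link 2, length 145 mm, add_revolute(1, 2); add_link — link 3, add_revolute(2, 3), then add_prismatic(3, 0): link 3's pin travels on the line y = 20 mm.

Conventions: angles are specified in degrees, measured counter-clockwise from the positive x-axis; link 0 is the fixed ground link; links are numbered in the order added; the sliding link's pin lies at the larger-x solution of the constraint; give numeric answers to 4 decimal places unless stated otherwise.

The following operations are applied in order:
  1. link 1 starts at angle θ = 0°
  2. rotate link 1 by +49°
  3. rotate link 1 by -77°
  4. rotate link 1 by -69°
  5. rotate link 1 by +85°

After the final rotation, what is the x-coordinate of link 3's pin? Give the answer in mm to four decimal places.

geometry: r = 44 mm, L = 145 mm, e = 20 mm; θ starts at 0°
rotate link 1 by +49°: θ ← 0° +49° = 49°
rotate link 1 by -77°: θ ← 49° -77° = -28°
rotate link 1 by -69°: θ ← -28° -69° = -97°
rotate link 1 by +85°: θ ← -97° +85° = -12°
crank pin P = (r cos θ, r sin θ) = (43.038494, -9.148114)
h = r sin θ − e = -9.148114 − 20 = -29.148114
x = r cos θ + √(L² − h²) = 43.038494 + 142.040091 = 185.078585

185.0786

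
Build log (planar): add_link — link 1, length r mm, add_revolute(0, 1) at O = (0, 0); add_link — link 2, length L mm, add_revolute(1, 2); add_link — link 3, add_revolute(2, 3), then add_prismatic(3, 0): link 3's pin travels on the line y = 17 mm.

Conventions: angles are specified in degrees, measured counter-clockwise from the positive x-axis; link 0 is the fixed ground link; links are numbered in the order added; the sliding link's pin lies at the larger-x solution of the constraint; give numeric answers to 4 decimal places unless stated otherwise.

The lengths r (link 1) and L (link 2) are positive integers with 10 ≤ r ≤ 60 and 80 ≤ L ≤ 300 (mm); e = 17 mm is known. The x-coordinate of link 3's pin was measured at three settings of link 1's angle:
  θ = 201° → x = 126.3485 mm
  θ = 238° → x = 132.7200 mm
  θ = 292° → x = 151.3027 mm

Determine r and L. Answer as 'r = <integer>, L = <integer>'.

constraint per measurement: (x − r cos θ)² + (r sin θ − e)² = L²
subtracting the θ₁ and θ₂ equations cancels the r² and L² terms:
r = (x₁² − x₂²) / (2[(x₁cos θ₁ + e sin θ₁) − (x₂cos θ₂ + e sin θ₂)]) = 21.0001 → r = 21
L² = (x₁ − r cos θ₁)² + (r sin θ₁ − e)² = 21903.9906 → L = 148.0000 → L = 148
check at θ₃=292°: x = 151.3027 (printed 151.3027) ✓

r = 21, L = 148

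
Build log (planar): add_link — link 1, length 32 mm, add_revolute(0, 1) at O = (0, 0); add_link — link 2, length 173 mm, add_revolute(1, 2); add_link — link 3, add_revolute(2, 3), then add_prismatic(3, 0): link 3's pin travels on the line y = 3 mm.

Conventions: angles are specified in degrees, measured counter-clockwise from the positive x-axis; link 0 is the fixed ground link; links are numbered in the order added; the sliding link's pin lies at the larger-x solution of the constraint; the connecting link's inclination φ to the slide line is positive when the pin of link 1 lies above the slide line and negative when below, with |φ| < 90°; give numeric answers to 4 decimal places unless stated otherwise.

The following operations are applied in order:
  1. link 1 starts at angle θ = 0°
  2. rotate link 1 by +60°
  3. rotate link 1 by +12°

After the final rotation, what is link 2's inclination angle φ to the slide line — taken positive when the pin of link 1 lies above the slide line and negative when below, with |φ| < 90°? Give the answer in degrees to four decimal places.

geometry: r = 32 mm, L = 173 mm, e = 3 mm; θ starts at 0°
rotate link 1 by +60°: θ ← 0° +60° = 60°
rotate link 1 by +12°: θ ← 60° +12° = 72°
h = r sin θ − e = 30.433809 − 3 = 27.433809
sin φ = h / L = 27.433809 / 173 = 0.15857693
φ = arcsin(0.15857693) = 9.124306°

9.1243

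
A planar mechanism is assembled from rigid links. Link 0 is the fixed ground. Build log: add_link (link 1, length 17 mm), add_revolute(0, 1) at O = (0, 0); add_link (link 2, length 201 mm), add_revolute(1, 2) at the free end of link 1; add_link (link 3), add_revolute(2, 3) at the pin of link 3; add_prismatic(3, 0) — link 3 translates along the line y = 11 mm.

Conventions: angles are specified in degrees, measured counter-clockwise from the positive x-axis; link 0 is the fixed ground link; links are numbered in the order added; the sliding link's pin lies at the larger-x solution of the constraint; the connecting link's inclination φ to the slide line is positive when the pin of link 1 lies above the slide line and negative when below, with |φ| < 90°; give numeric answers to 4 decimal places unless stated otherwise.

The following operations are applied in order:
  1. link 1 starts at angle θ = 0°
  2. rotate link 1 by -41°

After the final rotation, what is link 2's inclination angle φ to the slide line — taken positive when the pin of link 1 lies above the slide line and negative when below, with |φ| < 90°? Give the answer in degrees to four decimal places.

geometry: r = 17 mm, L = 201 mm, e = 11 mm; θ starts at 0°
rotate link 1 by -41°: θ ← 0° -41° = -41°
h = r sin θ − e = -11.153003 − 11 = -22.153003
sin φ = h / L = -22.153003 / 201 = -0.11021395
φ = arcsin(-0.11021395) = -6.327649°

-6.3276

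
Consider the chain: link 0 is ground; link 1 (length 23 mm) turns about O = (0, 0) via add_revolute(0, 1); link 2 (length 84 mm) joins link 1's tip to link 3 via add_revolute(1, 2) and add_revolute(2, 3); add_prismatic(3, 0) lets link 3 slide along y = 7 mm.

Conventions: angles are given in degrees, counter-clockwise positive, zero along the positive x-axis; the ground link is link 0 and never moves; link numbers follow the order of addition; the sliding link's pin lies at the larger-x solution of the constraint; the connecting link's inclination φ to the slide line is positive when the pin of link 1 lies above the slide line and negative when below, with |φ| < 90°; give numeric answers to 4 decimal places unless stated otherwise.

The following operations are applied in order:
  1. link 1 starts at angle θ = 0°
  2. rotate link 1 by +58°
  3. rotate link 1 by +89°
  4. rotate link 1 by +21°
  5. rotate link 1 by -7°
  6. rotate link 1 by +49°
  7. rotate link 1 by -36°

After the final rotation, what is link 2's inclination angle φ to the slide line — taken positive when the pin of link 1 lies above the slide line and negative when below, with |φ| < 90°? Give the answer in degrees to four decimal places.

geometry: r = 23 mm, L = 84 mm, e = 7 mm; θ starts at 0°
rotate link 1 by +58°: θ ← 0° +58° = 58°
rotate link 1 by +89°: θ ← 58° +89° = 147°
rotate link 1 by +21°: θ ← 147° +21° = 168°
rotate link 1 by -7°: θ ← 168° -7° = 161°
rotate link 1 by +49°: θ ← 161° +49° = 210°
rotate link 1 by -36°: θ ← 210° -36° = 174°
h = r sin θ − e = 2.404155 − 7 = -4.595845
sin φ = h / L = -4.595845 / 84 = -0.05471244
φ = arcsin(-0.05471244) = -3.136358°

-3.1364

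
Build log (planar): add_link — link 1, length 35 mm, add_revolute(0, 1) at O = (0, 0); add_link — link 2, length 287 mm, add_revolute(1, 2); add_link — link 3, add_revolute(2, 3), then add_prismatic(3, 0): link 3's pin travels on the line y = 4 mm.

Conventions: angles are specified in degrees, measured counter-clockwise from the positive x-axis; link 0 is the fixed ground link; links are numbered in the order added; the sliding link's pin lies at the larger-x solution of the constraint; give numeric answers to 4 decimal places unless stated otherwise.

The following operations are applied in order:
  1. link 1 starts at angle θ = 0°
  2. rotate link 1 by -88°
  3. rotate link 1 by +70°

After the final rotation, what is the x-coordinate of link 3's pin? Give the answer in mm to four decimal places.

geometry: r = 35 mm, L = 287 mm, e = 4 mm; θ starts at 0°
rotate link 1 by -88°: θ ← 0° -88° = -88°
rotate link 1 by +70°: θ ← -88° +70° = -18°
crank pin P = (r cos θ, r sin θ) = (33.286978, -10.815595)
h = r sin θ − e = -10.815595 − 4 = -14.815595
x = r cos θ + √(L² − h²) = 33.286978 + 286.617337 = 319.904316

319.9043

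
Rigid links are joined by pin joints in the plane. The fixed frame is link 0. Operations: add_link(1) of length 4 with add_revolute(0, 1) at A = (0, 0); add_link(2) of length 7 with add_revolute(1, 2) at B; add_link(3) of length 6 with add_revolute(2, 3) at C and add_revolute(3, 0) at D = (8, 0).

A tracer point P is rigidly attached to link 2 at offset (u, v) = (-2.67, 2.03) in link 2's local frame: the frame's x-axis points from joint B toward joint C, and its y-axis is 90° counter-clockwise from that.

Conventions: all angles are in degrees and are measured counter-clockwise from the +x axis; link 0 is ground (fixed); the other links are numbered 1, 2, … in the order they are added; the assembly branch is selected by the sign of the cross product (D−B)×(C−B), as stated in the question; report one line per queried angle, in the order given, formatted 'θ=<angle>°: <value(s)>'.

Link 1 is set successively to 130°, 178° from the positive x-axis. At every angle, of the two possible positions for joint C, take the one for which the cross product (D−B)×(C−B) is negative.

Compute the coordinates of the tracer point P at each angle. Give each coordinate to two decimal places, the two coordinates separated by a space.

A=(0,0), D=(8.00,0)
θ=130°: B = A + 4.00·(cos130°, sin130°) = (-2.5712, 3.0642)
θ=130°: |BD| = 11.0063
θ=130°: circle(B,7.00) ∩ circle(D,6.00): a=6.0937, h=3.4448
θ=130°:   candidates: C₊=(4.2407,4.6763) cross=37.914; C₋=(2.3226,-1.9409) cross=-37.914
θ=130°:   branch - wants cross < 0 → take C=(2.3226,-1.9409) (cross=-37.914)
θ=130°: ex = (C−B)/|BC| = (0.6991,-0.7150); ey = (0.7150,0.6991)
θ=130°: P = B + -2.67·ex + 2.03·ey = (-2.9863,6.3925)
θ=178°: B = A + 4.00·(cos178°, sin178°) = (-3.9976, 0.1396)
θ=178°: |BD| = 11.9984
θ=178°: circle(B,7.00) ∩ circle(D,6.00): a=6.5409, h=2.4932
θ=178°:   candidates: C₊=(2.5719,2.5566) cross=29.915; C₋=(2.5139,-2.4296) cross=-29.915
θ=178°:   branch - wants cross < 0 → take C=(2.5139,-2.4296) (cross=-29.915)
θ=178°: ex = (C−B)/|BC| = (0.9302,-0.3670); ey = (0.3670,0.9302)
θ=178°: P = B + -2.67·ex + 2.03·ey = (-5.7362,3.0079)

θ=130°: -2.99 6.39
θ=178°: -5.74 3.01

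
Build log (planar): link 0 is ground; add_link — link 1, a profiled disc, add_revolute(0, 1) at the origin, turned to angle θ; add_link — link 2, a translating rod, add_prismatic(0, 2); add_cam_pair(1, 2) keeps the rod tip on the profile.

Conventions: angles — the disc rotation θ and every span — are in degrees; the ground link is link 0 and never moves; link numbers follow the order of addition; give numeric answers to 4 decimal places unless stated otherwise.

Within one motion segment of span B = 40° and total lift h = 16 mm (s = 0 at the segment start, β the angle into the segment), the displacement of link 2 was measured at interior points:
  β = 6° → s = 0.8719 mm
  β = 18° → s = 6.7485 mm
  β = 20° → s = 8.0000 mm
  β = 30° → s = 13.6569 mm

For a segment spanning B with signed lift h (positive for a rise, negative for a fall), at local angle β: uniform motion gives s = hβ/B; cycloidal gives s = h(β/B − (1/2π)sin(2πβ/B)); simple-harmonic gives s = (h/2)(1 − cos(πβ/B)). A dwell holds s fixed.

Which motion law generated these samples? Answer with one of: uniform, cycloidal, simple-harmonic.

candidates at β/B = r: uniform s = h·r (linear in β); cycloidal s = h·(r − sin(2πr)/(2π)); simple-harmonic s = (h/2)(1 − cos(πr))
β=6°: printed 0.8719 | uniform 2.4000, cycloidal 0.3399, simple-harmonic 0.8719
β=18°: printed 6.7485 | uniform 7.2000, cycloidal 6.4131, simple-harmonic 6.7485
β=20°: printed 8.0000 | uniform 8.0000, cycloidal 8.0000, simple-harmonic 8.0000
β=30°: printed 13.6569 | uniform 12.0000, cycloidal 14.5465, simple-harmonic 13.6569
only one law matches every sample → simple-harmonic

simple-harmonic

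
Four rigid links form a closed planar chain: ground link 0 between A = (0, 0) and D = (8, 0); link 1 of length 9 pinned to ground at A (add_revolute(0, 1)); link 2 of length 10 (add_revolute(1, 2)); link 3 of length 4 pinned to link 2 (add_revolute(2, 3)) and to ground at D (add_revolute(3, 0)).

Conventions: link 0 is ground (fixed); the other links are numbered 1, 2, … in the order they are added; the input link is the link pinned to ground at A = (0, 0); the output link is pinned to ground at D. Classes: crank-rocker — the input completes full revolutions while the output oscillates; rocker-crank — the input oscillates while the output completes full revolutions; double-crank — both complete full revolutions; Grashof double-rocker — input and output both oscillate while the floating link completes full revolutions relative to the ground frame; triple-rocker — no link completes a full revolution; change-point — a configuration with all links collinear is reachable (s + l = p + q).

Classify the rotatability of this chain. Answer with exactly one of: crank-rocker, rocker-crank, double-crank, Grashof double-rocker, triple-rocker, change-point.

lengths: ground=8, input=9, coupler=10, output=4
sorted: s=4 (shortest), l=10 (longest), p+q=17
s + l = 14 vs p + q = 17
s + l < p + q (Grashof) with shortest = output link → rocker-crank

rocker-crank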